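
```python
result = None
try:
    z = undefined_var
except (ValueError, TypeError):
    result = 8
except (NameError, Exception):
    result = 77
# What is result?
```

Step-by-step execution trace:
1. `z = undefined_var` raises NameError.
2. `except (ValueError, TypeError)` does not match NameError; skipped.
3. `except (NameError, Exception)` matches (NameError is in the tuple) → result = 77.
Result: 77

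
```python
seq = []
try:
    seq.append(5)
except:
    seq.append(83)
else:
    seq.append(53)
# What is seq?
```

Step-by-step execution trace:
1. try: `seq.append(5)` → seq = [5]. No exception raised.
2. `except` is skipped.
3. `else` runs (try completed without exception): `seq.append(53)` → seq = [5, 53].
Result: [5, 53]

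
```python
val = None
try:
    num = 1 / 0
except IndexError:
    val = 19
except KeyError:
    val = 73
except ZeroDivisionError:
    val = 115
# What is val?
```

Step-by-step execution trace:
1. `num = 1 / 0` raises ZeroDivisionError.
2. `except IndexError` does not match ZeroDivisionError; skipped.
3. `except KeyError` does not match ZeroDivisionError; skipped.
4. `except ZeroDivisionError` matches → val = 115.
Result: 115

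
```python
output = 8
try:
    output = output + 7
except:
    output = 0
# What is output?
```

Step-by-step execution trace:
1. output starts at 8.
2. try: `output = output + 7` → output = 15. No exception raised.
3. `except` is skipped.
Result: 15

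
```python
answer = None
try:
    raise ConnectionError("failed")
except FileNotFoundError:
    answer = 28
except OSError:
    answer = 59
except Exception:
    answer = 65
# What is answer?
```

Step-by-step execution trace:
1. `raise ConnectionError(...)` raises ConnectionError.
2. `except FileNotFoundError` does not match (ConnectionError is not a subclass of FileNotFoundError); skipped.
3. `except OSError` matches (ConnectionError is a subclass of OSError) → answer = 59.
4. `except Exception` is not reached.
Result: 59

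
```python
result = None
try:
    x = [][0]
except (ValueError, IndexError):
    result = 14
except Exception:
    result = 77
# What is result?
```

Step-by-step execution trace:
1. `x = [][0]` raises IndexError.
2. `except (ValueError, IndexError)` matches (IndexError is in the tuple) → result = 14.
3. `except Exception` is not reached.
Result: 14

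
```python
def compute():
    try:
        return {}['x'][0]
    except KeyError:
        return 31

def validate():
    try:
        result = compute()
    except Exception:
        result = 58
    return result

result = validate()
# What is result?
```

Step-by-step execution trace:
1. `validate()` calls `compute()`.
2. In compute: `{}['x'][0]` raises KeyError; `except KeyError` catches it → returns 31.
3. In validate: `result = compute()` → result = 31. No exception reaches validate.
4. `except Exception` is skipped; validate returns 31.
5. result = 31.
Result: 31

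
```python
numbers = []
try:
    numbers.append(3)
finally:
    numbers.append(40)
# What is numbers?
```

Step-by-step execution trace:
1. try: `numbers.append(3)` → numbers = [3].
2. The try body completes without raising.
3. finally always runs: `numbers.append(40)` → numbers = [3, 40].
Result: [3, 40]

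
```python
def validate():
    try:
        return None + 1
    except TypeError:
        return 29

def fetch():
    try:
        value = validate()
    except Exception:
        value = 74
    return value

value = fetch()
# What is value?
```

Step-by-step execution trace:
1. `fetch()` calls `validate()`.
2. In validate: `None + 1` raises TypeError; `except TypeError` catches it → returns 29.
3. In fetch: `value = validate()` → value = 29. No exception reaches fetch.
4. `except Exception` is skipped; fetch returns 29.
5. value = 29.
Result: 29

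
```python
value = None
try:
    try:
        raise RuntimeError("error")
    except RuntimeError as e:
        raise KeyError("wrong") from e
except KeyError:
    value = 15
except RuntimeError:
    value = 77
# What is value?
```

Step-by-step execution trace:
1. Inner try raises RuntimeError; inner `except RuntimeError as e` catches it.
2. `raise KeyError(...) from e` raises KeyError (RuntimeError is attached as __cause__, but only KeyError is active).
3. Outer `except KeyError` matches → value = 15.
4. `except RuntimeError` is not reached.
Result: 15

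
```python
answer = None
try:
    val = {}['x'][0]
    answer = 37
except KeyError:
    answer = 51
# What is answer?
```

Step-by-step execution trace:
1. `val = {}['x'][0]` raises KeyError.
2. `answer = 37` is not reached.
3. `except KeyError` matches → answer = 51.
Result: 51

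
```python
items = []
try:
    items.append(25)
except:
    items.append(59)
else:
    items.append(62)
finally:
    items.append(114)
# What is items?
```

Step-by-step execution trace:
1. try: `items.append(25)` → items = [25]. No exception raised.
2. `except` is skipped.
3. `else` runs: `items.append(62)` → items = [25, 62].
4. `finally` always runs: `items.append(114)` → items = [25, 62, 114].
Result: [25, 62, 114]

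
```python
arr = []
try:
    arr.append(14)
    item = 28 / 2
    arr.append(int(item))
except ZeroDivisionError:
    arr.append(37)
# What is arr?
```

Step-by-step execution trace:
1. try: `arr.append(14)` → arr = [14].
2. `item = 28 / 2` → item = 14.0. No exception raised.
3. `arr.append(int(item))` → arr = [14, 14].
4. `except ZeroDivisionError` is skipped (no exception was raised).
Result: [14, 14]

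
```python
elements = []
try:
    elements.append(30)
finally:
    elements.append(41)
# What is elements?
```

Step-by-step execution trace:
1. try: `elements.append(30)` → elements = [30].
2. The try body completes without raising.
3. finally always runs: `elements.append(41)` → elements = [30, 41].
Result: [30, 41]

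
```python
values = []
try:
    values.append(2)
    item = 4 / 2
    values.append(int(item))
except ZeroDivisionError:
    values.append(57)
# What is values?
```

Step-by-step execution trace:
1. try: `values.append(2)` → values = [2].
2. `item = 4 / 2` → item = 2.0. No exception raised.
3. `values.append(int(item))` → values = [2, 2].
4. `except ZeroDivisionError` is skipped (no exception was raised).
Result: [2, 2]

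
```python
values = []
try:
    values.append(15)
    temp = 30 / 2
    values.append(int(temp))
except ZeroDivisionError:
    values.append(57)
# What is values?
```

Step-by-step execution trace:
1. try: `values.append(15)` → values = [15].
2. `temp = 30 / 2` → temp = 15.0. No exception raised.
3. `values.append(int(temp))` → values = [15, 15].
4. `except ZeroDivisionError` is skipped (no exception was raised).
Result: [15, 15]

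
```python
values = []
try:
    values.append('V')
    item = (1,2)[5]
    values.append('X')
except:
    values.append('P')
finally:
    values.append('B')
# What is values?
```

Step-by-step execution trace:
1. try: `values.append('V')` → values = ['V'].
2. `item = (1,2)[5]` raises IndexError; `values.append('X')` is not reached.
3. bare `except` matches → `values.append('P')` → values = ['V', 'P'].
4. finally always runs: `values.append('B')` → values = ['V', 'P', 'B'].
Result: ['V', 'P', 'B']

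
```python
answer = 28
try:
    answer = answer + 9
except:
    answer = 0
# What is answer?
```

Step-by-step execution trace:
1. answer starts at 28.
2. try: `answer = answer + 9` → answer = 37. No exception raised.
3. `except` is skipped.
Result: 37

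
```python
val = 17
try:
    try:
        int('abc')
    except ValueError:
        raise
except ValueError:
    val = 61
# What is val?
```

Step-by-step execution trace:
1. Inner try: `int('abc')` raises ValueError.
2. Inner `except ValueError` matches; bare `raise` re-raises the same ValueError.
3. Outer `except ValueError` matches → val = 61.
Result: 61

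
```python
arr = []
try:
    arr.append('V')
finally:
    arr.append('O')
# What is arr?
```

Step-by-step execution trace:
1. try: `arr.append('V')` → arr = ['V'].
2. The try body completes without raising.
3. finally always runs: `arr.append('O')` → arr = ['V', 'O'].
Result: ['V', 'O']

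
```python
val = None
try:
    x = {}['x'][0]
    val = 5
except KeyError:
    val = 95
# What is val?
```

Step-by-step execution trace:
1. `x = {}['x'][0]` raises KeyError.
2. `val = 5` is not reached.
3. `except KeyError` matches → val = 95.
Result: 95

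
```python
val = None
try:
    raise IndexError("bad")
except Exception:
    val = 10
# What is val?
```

Step-by-step execution trace:
1. `raise IndexError(...)` raises IndexError.
2. `except Exception` matches (IndexError is a subclass of Exception) → val = 10.
Result: 10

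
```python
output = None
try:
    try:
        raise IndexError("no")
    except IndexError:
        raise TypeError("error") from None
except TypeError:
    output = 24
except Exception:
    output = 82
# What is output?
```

Step-by-step execution trace:
1. Inner try raises IndexError; inner `except IndexError` catches it.
2. `raise TypeError(...) from None` raises TypeError (from None suppresses __context__, but the active exception is still TypeError).
3. Outer `except TypeError` matches → output = 24.
4. `except Exception` is not reached.
Result: 24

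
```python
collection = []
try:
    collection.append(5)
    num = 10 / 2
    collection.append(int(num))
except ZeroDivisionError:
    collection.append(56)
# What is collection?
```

Step-by-step execution trace:
1. try: `collection.append(5)` → collection = [5].
2. `num = 10 / 2` → num = 5.0. No exception raised.
3. `collection.append(int(num))` → collection = [5, 5].
4. `except ZeroDivisionError` is skipped (no exception was raised).
Result: [5, 5]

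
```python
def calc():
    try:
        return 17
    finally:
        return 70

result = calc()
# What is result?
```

Step-by-step execution trace:
1. `calc()` enters try: `return 17` sets pending return value 17.
2. Before returning, `finally: return 70` runs and overrides the pending return.
3. calc() returns 70 → result = 70.
Result: 70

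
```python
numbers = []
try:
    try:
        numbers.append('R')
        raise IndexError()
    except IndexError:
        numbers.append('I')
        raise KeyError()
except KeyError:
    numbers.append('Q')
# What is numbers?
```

Step-by-step execution trace:
1. Inner try: `numbers.append('R')` → numbers = ['R'].
2. `raise IndexError()` raises IndexError.
3. Inner `except IndexError` matches → `numbers.append('I')` → numbers = ['R', 'I'].
4. `raise KeyError()` raises KeyError; propagates to outer try.
5. Outer `except KeyError` matches → `numbers.append('Q')` → numbers = ['R', 'I', 'Q'].
Result: ['R', 'I', 'Q']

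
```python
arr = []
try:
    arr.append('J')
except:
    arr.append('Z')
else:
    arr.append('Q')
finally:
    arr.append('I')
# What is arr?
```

Step-by-step execution trace:
1. try: `arr.append('J')` → arr = ['J']. No exception raised.
2. `except` is skipped.
3. `else` runs: `arr.append('Q')` → arr = ['J', 'Q'].
4. `finally` always runs: `arr.append('I')` → arr = ['J', 'Q', 'I'].
Result: ['J', 'Q', 'I']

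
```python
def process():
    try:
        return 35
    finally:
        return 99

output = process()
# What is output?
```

Step-by-step execution trace:
1. `process()` enters try: `return 35` sets pending return value 35.
2. Before returning, `finally: return 99` runs and overrides the pending return.
3. process() returns 99 → output = 99.
Result: 99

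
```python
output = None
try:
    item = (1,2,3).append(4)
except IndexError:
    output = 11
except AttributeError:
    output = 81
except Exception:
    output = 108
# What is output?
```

Step-by-step execution trace:
1. `item = (1,2,3).append(4)` raises AttributeError.
2. `except IndexError` does not match AttributeError; skipped.
3. `except AttributeError` matches → output = 81.
4. Remaining except clauses are skipped.
Result: 81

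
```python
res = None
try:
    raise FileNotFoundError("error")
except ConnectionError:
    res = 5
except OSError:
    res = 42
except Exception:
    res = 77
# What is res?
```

Step-by-step execution trace:
1. `raise FileNotFoundError(...)` raises FileNotFoundError.
2. `except ConnectionError` does not match (FileNotFoundError is not a subclass of ConnectionError); skipped.
3. `except OSError` matches (FileNotFoundError is a subclass of OSError) → res = 42.
4. `except Exception` is not reached.
Result: 42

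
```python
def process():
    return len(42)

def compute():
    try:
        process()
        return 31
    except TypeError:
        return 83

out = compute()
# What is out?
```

Step-by-step execution trace:
1. `compute()` calls `process()`.
2. `process()` evaluates `len(42)`, which raises TypeError; it propagates to the caller.
3. `return 31` is not reached.
4. `except TypeError` in compute matches → returns 83.
5. out = 83.
Result: 83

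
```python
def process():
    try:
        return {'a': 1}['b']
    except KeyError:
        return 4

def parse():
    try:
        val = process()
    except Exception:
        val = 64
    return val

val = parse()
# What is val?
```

Step-by-step execution trace:
1. `parse()` calls `process()`.
2. In process: `{'a': 1}['b']` raises KeyError; `except KeyError` catches it → returns 4.
3. In parse: `val = process()` → val = 4. No exception reaches parse.
4. `except Exception` is skipped; parse returns 4.
5. val = 4.
Result: 4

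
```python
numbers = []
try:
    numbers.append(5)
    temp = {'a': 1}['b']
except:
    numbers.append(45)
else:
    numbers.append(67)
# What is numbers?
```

Step-by-step execution trace:
1. try: `numbers.append(5)` → numbers = [5].
2. `temp = {'a': 1}['b']` raises KeyError.
3. bare `except` matches → `numbers.append(45)` → numbers = [5, 45].
4. `else` is skipped (an exception was raised).
Result: [5, 45]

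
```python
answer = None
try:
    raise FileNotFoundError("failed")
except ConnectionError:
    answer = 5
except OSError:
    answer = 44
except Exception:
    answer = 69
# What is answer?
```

Step-by-step execution trace:
1. `raise FileNotFoundError(...)` raises FileNotFoundError.
2. `except ConnectionError` does not match (FileNotFoundError is not a subclass of ConnectionError); skipped.
3. `except OSError` matches (FileNotFoundError is a subclass of OSError) → answer = 44.
4. `except Exception` is not reached.
Result: 44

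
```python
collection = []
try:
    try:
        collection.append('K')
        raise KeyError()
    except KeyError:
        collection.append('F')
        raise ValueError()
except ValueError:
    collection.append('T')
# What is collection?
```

Step-by-step execution trace:
1. Inner try: `collection.append('K')` → collection = ['K'].
2. `raise KeyError()` raises KeyError.
3. Inner `except KeyError` matches → `collection.append('F')` → collection = ['K', 'F'].
4. `raise ValueError()` raises ValueError; propagates to outer try.
5. Outer `except ValueError` matches → `collection.append('T')` → collection = ['K', 'F', 'T'].
Result: ['K', 'F', 'T']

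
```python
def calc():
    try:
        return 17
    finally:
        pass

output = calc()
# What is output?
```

Step-by-step execution trace:
1. `calc()` enters try: `return 17` sets pending return value 17.
2. Before returning, `finally: pass` runs (no effect).
3. calc() returns 17 → output = 17.
Result: 17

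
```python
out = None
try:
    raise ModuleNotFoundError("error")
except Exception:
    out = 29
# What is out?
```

Step-by-step execution trace:
1. `raise ModuleNotFoundError(...)` raises ModuleNotFoundError.
2. `except Exception` matches (ModuleNotFoundError is a subclass of Exception) → out = 29.
Result: 29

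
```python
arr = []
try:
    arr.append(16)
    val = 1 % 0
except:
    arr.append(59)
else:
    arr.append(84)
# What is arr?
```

Step-by-step execution trace:
1. try: `arr.append(16)` → arr = [16].
2. `val = 1 % 0` raises ZeroDivisionError.
3. bare `except` matches → `arr.append(59)` → arr = [16, 59].
4. `else` is skipped (an exception was raised).
Result: [16, 59]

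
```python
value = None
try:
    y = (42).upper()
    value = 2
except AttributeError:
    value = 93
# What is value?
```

Step-by-step execution trace:
1. `y = (42).upper()` raises AttributeError.
2. `value = 2` is not reached.
3. `except AttributeError` matches → value = 93.
Result: 93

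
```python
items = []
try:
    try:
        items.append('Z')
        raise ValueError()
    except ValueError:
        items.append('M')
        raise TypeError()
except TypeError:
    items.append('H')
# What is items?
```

Step-by-step execution trace:
1. Inner try: `items.append('Z')` → items = ['Z'].
2. `raise ValueError()` raises ValueError.
3. Inner `except ValueError` matches → `items.append('M')` → items = ['Z', 'M'].
4. `raise TypeError()` raises TypeError; propagates to outer try.
5. Outer `except TypeError` matches → `items.append('H')` → items = ['Z', 'M', 'H'].
Result: ['Z', 'M', 'H']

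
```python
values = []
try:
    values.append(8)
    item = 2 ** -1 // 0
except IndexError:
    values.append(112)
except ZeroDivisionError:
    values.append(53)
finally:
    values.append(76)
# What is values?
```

Step-by-step execution trace:
1. try: `values.append(8)` → values = [8].
2. `item = 2 ** -1 // 0` raises ZeroDivisionError.
3. `except IndexError` does not match ZeroDivisionError; skipped.
4. `except ZeroDivisionError` matches → `values.append(53)` → values = [8, 53].
5. finally always runs: `values.append(76)` → values = [8, 53, 76].
Result: [8, 53, 76]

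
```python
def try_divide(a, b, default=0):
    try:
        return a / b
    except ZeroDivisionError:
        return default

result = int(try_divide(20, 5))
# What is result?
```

Step-by-step execution trace:
1. `try_divide(20, 5)` enters try: `return 20 / 5` → returns 4.0. No exception raised.
2. `except ZeroDivisionError` is skipped.
3. `int(4.0)` → 4 → result = 4.
Result: 4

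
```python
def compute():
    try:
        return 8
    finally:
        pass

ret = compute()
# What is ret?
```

Step-by-step execution trace:
1. `compute()` enters try: `return 8` sets pending return value 8.
2. Before returning, `finally: pass` runs (no effect).
3. compute() returns 8 → ret = 8.
Result: 8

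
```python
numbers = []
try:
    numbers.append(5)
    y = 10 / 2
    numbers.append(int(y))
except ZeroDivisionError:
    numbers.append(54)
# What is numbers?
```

Step-by-step execution trace:
1. try: `numbers.append(5)` → numbers = [5].
2. `y = 10 / 2` → y = 5.0. No exception raised.
3. `numbers.append(int(y))` → numbers = [5, 5].
4. `except ZeroDivisionError` is skipped (no exception was raised).
Result: [5, 5]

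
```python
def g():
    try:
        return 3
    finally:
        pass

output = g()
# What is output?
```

Step-by-step execution trace:
1. `g()` enters try: `return 3` sets pending return value 3.
2. Before returning, `finally: pass` runs (no effect).
3. g() returns 3 → output = 3.
Result: 3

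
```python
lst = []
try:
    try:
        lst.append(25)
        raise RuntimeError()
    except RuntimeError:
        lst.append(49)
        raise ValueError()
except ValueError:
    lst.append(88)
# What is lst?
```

Step-by-step execution trace:
1. Inner try: `lst.append(25)` → lst = [25].
2. `raise RuntimeError()` raises RuntimeError.
3. Inner `except RuntimeError` matches → `lst.append(49)` → lst = [25, 49].
4. `raise ValueError()` raises ValueError; propagates to outer try.
5. Outer `except ValueError` matches → `lst.append(88)` → lst = [25, 49, 88].
Result: [25, 49, 88]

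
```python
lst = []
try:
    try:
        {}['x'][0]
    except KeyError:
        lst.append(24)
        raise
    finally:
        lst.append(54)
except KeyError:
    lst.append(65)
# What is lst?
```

Step-by-step execution trace:
1. Inner try: `{}['x'][0]` raises KeyError.
2. Inner `except KeyError` matches → `lst.append(24)` → lst = [24].
3. bare `raise` re-raises KeyError.
4. Inner `finally` runs during unwinding: `lst.append(54)` → lst = [24, 54].
5. Outer `except KeyError` matches → `lst.append(65)` → lst = [24, 54, 65].
Result: [24, 54, 65]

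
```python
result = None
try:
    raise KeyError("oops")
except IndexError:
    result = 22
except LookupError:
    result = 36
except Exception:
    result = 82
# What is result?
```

Step-by-step execution trace:
1. `raise KeyError(...)` raises KeyError.
2. `except IndexError` does not match (KeyError is not a subclass of IndexError); skipped.
3. `except LookupError` matches (KeyError is a subclass of LookupError) → result = 36.
4. `except Exception` is not reached.
Result: 36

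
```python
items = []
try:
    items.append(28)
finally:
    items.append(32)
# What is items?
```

Step-by-step execution trace:
1. try: `items.append(28)` → items = [28].
2. The try body completes without raising.
3. finally always runs: `items.append(32)` → items = [28, 32].
Result: [28, 32]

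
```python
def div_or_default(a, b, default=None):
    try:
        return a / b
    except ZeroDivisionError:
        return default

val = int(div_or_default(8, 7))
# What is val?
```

Step-by-step execution trace:
1. `div_or_default(8, 7)` enters try: `return 8 / 7` → returns 1.1428571428571428. No exception raised.
2. `except ZeroDivisionError` is skipped.
3. `int(1.1428571428571428)` → 1 → val = 1.
Result: 1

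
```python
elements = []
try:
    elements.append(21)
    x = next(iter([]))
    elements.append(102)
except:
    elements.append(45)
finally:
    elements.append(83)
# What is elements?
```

Step-by-step execution trace:
1. try: `elements.append(21)` → elements = [21].
2. `x = next(iter([]))` raises StopIteration; `elements.append(102)` is not reached.
3. bare `except` matches → `elements.append(45)` → elements = [21, 45].
4. finally always runs: `elements.append(83)` → elements = [21, 45, 83].
Result: [21, 45, 83]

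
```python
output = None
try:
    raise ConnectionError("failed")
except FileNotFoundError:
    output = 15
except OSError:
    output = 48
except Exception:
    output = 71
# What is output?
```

Step-by-step execution trace:
1. `raise ConnectionError(...)` raises ConnectionError.
2. `except FileNotFoundError` does not match (ConnectionError is not a subclass of FileNotFoundError); skipped.
3. `except OSError` matches (ConnectionError is a subclass of OSError) → output = 48.
4. `except Exception` is not reached.
Result: 48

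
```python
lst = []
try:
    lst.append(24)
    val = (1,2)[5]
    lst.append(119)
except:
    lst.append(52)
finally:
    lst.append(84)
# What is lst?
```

Step-by-step execution trace:
1. try: `lst.append(24)` → lst = [24].
2. `val = (1,2)[5]` raises IndexError; `lst.append(119)` is not reached.
3. bare `except` matches → `lst.append(52)` → lst = [24, 52].
4. finally always runs: `lst.append(84)` → lst = [24, 52, 84].
Result: [24, 52, 84]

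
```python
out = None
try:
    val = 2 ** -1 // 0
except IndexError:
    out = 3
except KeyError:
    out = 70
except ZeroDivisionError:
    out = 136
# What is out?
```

Step-by-step execution trace:
1. `val = 2 ** -1 // 0` raises ZeroDivisionError.
2. `except IndexError` does not match ZeroDivisionError; skipped.
3. `except KeyError` does not match ZeroDivisionError; skipped.
4. `except ZeroDivisionError` matches → out = 136.
Result: 136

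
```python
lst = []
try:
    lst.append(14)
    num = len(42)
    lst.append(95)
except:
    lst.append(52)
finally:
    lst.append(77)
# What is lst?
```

Step-by-step execution trace:
1. try: `lst.append(14)` → lst = [14].
2. `num = len(42)` raises TypeError; `lst.append(95)` is not reached.
3. bare `except` matches → `lst.append(52)` → lst = [14, 52].
4. finally always runs: `lst.append(77)` → lst = [14, 52, 77].
Result: [14, 52, 77]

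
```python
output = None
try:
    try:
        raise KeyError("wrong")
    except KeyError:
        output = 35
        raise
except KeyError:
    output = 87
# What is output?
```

Step-by-step execution trace:
1. Inner try: `raise KeyError("wrong")` raises KeyError.
2. Inner `except KeyError` matches → output = 35.
3. bare `raise` re-raises the same KeyError.
4. Outer `except KeyError` matches → output = 87.
Result: 87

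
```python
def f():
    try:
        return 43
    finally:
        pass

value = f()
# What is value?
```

Step-by-step execution trace:
1. `f()` enters try: `return 43` sets pending return value 43.
2. Before returning, `finally: pass` runs (no effect).
3. f() returns 43 → value = 43.
Result: 43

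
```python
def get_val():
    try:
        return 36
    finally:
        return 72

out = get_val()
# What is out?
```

Step-by-step execution trace:
1. `get_val()` enters try: `return 36` sets pending return value 36.
2. Before returning, `finally: return 72` runs and overrides the pending return.
3. get_val() returns 72 → out = 72.
Result: 72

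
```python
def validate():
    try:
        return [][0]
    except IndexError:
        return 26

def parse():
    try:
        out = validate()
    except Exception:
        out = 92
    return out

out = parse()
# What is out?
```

Step-by-step execution trace:
1. `parse()` calls `validate()`.
2. In validate: `[][0]` raises IndexError; `except IndexError` catches it → returns 26.
3. In parse: `out = validate()` → out = 26. No exception reaches parse.
4. `except Exception` is skipped; parse returns 26.
5. out = 26.
Result: 26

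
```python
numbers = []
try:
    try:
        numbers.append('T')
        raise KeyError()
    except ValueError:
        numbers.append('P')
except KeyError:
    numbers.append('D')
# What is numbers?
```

Step-by-step execution trace:
1. Inner try: `numbers.append('T')` → numbers = ['T'].
2. `raise KeyError()` raises KeyError.
3. Inner `except ValueError` does not match KeyError; exception propagates to outer try.
4. Outer `except KeyError` matches → `numbers.append('D')` → numbers = ['T', 'D'].
Result: ['T', 'D']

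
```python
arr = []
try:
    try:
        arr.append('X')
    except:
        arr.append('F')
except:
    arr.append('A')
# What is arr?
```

Step-by-step execution trace:
1. Inner try: `arr.append('X')` → arr = ['X']. No exception raised.
2. Inner `except` is skipped.
3. Inner try completes normally; outer `except` is skipped.
Result: ['X']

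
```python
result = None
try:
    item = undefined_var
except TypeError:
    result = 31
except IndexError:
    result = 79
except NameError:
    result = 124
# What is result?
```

Step-by-step execution trace:
1. `item = undefined_var` raises NameError.
2. `except TypeError` does not match NameError; skipped.
3. `except IndexError` does not match NameError; skipped.
4. `except NameError` matches → result = 124.
Result: 124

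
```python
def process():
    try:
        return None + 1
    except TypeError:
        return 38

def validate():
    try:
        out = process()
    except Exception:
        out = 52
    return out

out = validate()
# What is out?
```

Step-by-step execution trace:
1. `validate()` calls `process()`.
2. In process: `None + 1` raises TypeError; `except TypeError` catches it → returns 38.
3. In validate: `out = process()` → out = 38. No exception reaches validate.
4. `except Exception` is skipped; validate returns 38.
5. out = 38.
Result: 38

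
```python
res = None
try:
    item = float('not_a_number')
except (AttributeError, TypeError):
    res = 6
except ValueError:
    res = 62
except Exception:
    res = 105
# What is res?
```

Step-by-step execution trace:
1. `item = float('not_a_number')` raises ValueError.
2. `except (AttributeError, TypeError)` does not match ValueError; skipped.
3. `except ValueError` matches (exact type match) → res = 62.
4. `except Exception` is not reached.
Result: 62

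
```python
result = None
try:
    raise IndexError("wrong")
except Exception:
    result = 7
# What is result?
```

Step-by-step execution trace:
1. `raise IndexError(...)` raises IndexError.
2. `except Exception` matches (IndexError is a subclass of Exception) → result = 7.
Result: 7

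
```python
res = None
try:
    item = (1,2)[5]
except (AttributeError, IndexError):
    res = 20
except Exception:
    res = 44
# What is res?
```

Step-by-step execution trace:
1. `item = (1,2)[5]` raises IndexError.
2. `except (AttributeError, IndexError)` matches (IndexError is in the tuple) → res = 20.
3. `except Exception` is not reached.
Result: 20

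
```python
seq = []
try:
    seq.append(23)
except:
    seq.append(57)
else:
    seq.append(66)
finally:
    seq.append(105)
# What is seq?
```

Step-by-step execution trace:
1. try: `seq.append(23)` → seq = [23]. No exception raised.
2. `except` is skipped.
3. `else` runs: `seq.append(66)` → seq = [23, 66].
4. `finally` always runs: `seq.append(105)` → seq = [23, 66, 105].
Result: [23, 66, 105]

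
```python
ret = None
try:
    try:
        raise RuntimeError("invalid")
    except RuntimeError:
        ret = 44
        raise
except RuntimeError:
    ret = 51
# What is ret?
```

Step-by-step execution trace:
1. Inner try: `raise RuntimeError("invalid")` raises RuntimeError.
2. Inner `except RuntimeError` matches → ret = 44.
3. bare `raise` re-raises the same RuntimeError.
4. Outer `except RuntimeError` matches → ret = 51.
Result: 51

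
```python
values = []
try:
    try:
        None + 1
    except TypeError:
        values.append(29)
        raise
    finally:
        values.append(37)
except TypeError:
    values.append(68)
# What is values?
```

Step-by-step execution trace:
1. Inner try: `None + 1` raises TypeError.
2. Inner `except TypeError` matches → `values.append(29)` → values = [29].
3. bare `raise` re-raises TypeError.
4. Inner `finally` runs during unwinding: `values.append(37)` → values = [29, 37].
5. Outer `except TypeError` matches → `values.append(68)` → values = [29, 37, 68].
Result: [29, 37, 68]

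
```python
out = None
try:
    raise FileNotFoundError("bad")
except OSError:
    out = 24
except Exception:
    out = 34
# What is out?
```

Step-by-step execution trace:
1. `raise FileNotFoundError(...)` raises FileNotFoundError.
2. `except OSError` matches (FileNotFoundError is a subclass of OSError) → out = 24.
3. `except Exception` is not reached.
Result: 24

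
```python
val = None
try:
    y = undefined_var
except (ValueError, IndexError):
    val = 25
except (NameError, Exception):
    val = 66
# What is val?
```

Step-by-step execution trace:
1. `y = undefined_var` raises NameError.
2. `except (ValueError, IndexError)` does not match NameError; skipped.
3. `except (NameError, Exception)` matches (NameError is in the tuple) → val = 66.
Result: 66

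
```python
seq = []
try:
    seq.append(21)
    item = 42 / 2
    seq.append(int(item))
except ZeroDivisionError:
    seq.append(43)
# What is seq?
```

Step-by-step execution trace:
1. try: `seq.append(21)` → seq = [21].
2. `item = 42 / 2` → item = 21.0. No exception raised.
3. `seq.append(int(item))` → seq = [21, 21].
4. `except ZeroDivisionError` is skipped (no exception was raised).
Result: [21, 21]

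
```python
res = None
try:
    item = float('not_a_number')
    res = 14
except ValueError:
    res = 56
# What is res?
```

Step-by-step execution trace:
1. `item = float('not_a_number')` raises ValueError.
2. `res = 14` is not reached.
3. `except ValueError` matches → res = 56.
Result: 56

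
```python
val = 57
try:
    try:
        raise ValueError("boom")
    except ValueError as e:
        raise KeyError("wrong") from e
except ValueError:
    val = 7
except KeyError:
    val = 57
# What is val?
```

Step-by-step execution trace:
1. Inner try raises ValueError; inner `except ValueError as e` catches it.
2. `raise KeyError(...) from e` raises KeyError (ValueError is attached as __cause__, but only KeyError is active).
3. Outer `except ValueError` does not match KeyError; skipped.
4. Outer `except KeyError` matches → val = 57.
Result: 57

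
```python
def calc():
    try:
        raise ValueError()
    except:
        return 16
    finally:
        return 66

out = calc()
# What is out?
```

Step-by-step execution trace:
1. `calc()` enters try: `raise ValueError()` raises ValueError.
2. bare `except` matches → `return 16` sets pending return value 16.
3. Before returning, `finally: return 66` runs and overrides the pending return.
4. calc() returns 66 → out = 66.
Result: 66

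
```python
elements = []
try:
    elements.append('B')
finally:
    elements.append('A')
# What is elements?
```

Step-by-step execution trace:
1. try: `elements.append('B')` → elements = ['B'].
2. The try body completes without raising.
3. finally always runs: `elements.append('A')` → elements = ['B', 'A'].
Result: ['B', 'A']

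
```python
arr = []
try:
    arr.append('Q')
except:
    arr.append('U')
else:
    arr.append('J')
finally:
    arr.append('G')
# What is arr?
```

Step-by-step execution trace:
1. try: `arr.append('Q')` → arr = ['Q']. No exception raised.
2. `except` is skipped.
3. `else` runs: `arr.append('J')` → arr = ['Q', 'J'].
4. `finally` always runs: `arr.append('G')` → arr = ['Q', 'J', 'G'].
Result: ['Q', 'J', 'G']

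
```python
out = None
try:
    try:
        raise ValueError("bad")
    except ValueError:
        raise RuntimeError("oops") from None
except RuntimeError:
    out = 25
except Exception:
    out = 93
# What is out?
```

Step-by-step execution trace:
1. Inner try raises ValueError; inner `except ValueError` catches it.
2. `raise RuntimeError(...) from None` raises RuntimeError (from None suppresses __context__, but the active exception is still RuntimeError).
3. Outer `except RuntimeError` matches → out = 25.
4. `except Exception` is not reached.
Result: 25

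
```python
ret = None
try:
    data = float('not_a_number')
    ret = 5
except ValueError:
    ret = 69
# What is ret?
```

Step-by-step execution trace:
1. `data = float('not_a_number')` raises ValueError.
2. `ret = 5` is not reached.
3. `except ValueError` matches → ret = 69.
Result: 69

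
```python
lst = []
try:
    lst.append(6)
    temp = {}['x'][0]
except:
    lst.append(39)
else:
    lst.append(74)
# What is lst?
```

Step-by-step execution trace:
1. try: `lst.append(6)` → lst = [6].
2. `temp = {}['x'][0]` raises KeyError.
3. bare `except` matches → `lst.append(39)` → lst = [6, 39].
4. `else` is skipped (an exception was raised).
Result: [6, 39]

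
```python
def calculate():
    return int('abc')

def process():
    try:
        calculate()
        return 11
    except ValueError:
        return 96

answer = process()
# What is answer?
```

Step-by-step execution trace:
1. `process()` calls `calculate()`.
2. `calculate()` evaluates `int('abc')`, which raises ValueError; it propagates to the caller.
3. `return 11` is not reached.
4. `except ValueError` in process matches → returns 96.
5. answer = 96.
Result: 96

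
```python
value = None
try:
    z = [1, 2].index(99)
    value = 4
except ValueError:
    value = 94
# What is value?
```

Step-by-step execution trace:
1. `z = [1, 2].index(99)` raises ValueError.
2. `value = 4` is not reached.
3. `except ValueError` matches → value = 94.
Result: 94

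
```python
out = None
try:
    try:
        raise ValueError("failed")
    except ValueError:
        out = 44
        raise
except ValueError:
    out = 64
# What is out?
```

Step-by-step execution trace:
1. Inner try: `raise ValueError("failed")` raises ValueError.
2. Inner `except ValueError` matches → out = 44.
3. bare `raise` re-raises the same ValueError.
4. Outer `except ValueError` matches → out = 64.
Result: 64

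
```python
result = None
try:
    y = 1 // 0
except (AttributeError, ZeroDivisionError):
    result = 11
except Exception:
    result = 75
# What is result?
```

Step-by-step execution trace:
1. `y = 1 // 0` raises ZeroDivisionError.
2. `except (AttributeError, ZeroDivisionError)` matches (ZeroDivisionError is in the tuple) → result = 11.
3. `except Exception` is not reached.
Result: 11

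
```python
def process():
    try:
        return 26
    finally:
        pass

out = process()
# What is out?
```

Step-by-step execution trace:
1. `process()` enters try: `return 26` sets pending return value 26.
2. Before returning, `finally: pass` runs (no effect).
3. process() returns 26 → out = 26.
Result: 26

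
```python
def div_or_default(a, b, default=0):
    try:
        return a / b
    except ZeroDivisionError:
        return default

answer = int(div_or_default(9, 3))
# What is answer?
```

Step-by-step execution trace:
1. `div_or_default(9, 3)` enters try: `return 9 / 3` → returns 3.0. No exception raised.
2. `except ZeroDivisionError` is skipped.
3. `int(3.0)` → 3 → answer = 3.
Result: 3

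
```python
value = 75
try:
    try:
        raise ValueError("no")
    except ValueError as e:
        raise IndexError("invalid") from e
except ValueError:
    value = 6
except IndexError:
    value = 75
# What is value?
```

Step-by-step execution trace:
1. Inner try raises ValueError; inner `except ValueError as e` catches it.
2. `raise IndexError(...) from e` raises IndexError (ValueError is attached as __cause__, but only IndexError is active).
3. Outer `except ValueError` does not match IndexError; skipped.
4. Outer `except IndexError` matches → value = 75.
Result: 75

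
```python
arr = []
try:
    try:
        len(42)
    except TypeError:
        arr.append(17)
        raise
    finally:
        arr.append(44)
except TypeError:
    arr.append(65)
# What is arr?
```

Step-by-step execution trace:
1. Inner try: `len(42)` raises TypeError.
2. Inner `except TypeError` matches → `arr.append(17)` → arr = [17].
3. bare `raise` re-raises TypeError.
4. Inner `finally` runs during unwinding: `arr.append(44)` → arr = [17, 44].
5. Outer `except TypeError` matches → `arr.append(65)` → arr = [17, 44, 65].
Result: [17, 44, 65]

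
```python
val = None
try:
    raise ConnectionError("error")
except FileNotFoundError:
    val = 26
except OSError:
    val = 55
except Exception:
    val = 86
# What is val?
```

Step-by-step execution trace:
1. `raise ConnectionError(...)` raises ConnectionError.
2. `except FileNotFoundError` does not match (ConnectionError is not a subclass of FileNotFoundError); skipped.
3. `except OSError` matches (ConnectionError is a subclass of OSError) → val = 55.
4. `except Exception` is not reached.
Result: 55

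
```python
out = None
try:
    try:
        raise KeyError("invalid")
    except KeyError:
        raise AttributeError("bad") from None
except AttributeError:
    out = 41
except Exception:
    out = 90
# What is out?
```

Step-by-step execution trace:
1. Inner try raises KeyError; inner `except KeyError` catches it.
2. `raise AttributeError(...) from None` raises AttributeError (from None suppresses __context__, but the active exception is still AttributeError).
3. Outer `except AttributeError` matches → out = 41.
4. `except Exception` is not reached.
Result: 41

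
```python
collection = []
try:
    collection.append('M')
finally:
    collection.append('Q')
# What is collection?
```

Step-by-step execution trace:
1. try: `collection.append('M')` → collection = ['M'].
2. The try body completes without raising.
3. finally always runs: `collection.append('Q')` → collection = ['M', 'Q'].
Result: ['M', 'Q']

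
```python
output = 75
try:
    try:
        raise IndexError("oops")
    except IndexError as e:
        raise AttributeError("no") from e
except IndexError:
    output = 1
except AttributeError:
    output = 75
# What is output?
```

Step-by-step execution trace:
1. Inner try raises IndexError; inner `except IndexError as e` catches it.
2. `raise AttributeError(...) from e` raises AttributeError (IndexError is attached as __cause__, but only AttributeError is active).
3. Outer `except IndexError` does not match AttributeError; skipped.
4. Outer `except AttributeError` matches → output = 75.
Result: 75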